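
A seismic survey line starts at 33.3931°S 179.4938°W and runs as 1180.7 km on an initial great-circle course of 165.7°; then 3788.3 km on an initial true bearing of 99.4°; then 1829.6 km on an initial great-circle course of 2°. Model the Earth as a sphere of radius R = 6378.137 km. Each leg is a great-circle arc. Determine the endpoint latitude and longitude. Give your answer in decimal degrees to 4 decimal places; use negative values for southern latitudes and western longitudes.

Apply the spherical direct solution leg by leg, carrying full precision between legs.
Leg 1: from (-33.3931°, -179.4938°), δ = 1180.7/6378.137 = 0.185117 rad, θ = 165.7° → φ = -43.6215°, λ = -175.8932°.
Leg 2: from (-43.6215°, -175.8932°), δ = 3788.3/6378.137 = 0.593951 rad, θ = 99.4° → φ = -39.6358°, λ = -130.0909°.
Leg 3: from (-39.6358°, -130.0909°), δ = 1829.6/6378.137 = 0.286855 rad, θ = 2° → φ = -23.2085°, λ = -129.4753°.

latitude -23.2085°, longitude -129.4753°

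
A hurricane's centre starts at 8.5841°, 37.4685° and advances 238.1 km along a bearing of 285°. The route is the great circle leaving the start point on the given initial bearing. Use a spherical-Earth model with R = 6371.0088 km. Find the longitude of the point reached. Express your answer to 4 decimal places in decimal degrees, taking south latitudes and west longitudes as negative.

Angular distance δ = d/R = 238.1 / 6371.0088 = 0.037372 rad.
With φ₁ = 8.5841° = 0.149821 rad and θ = 285° = 4.974188 rad:
sin φ₂ = sin φ₁ cos δ + cos φ₁ sin δ cos θ = (0.149261)(0.999302) + (0.988798)(0.037364)(0.258819) = 0.158719
φ₂ = asin(0.158719) = 0.159393 rad = 9.1325°.
Δλ = atan2( sin θ sin δ cos φ₁ , cos δ − sin φ₁ sin φ₂ ) = atan2(-0.035686, 0.975611) = -0.036562 rad = -2.0949°.
Hence λ₂ = 37.4685° + -2.0949° = 35.3736°.

longitude 35.3736°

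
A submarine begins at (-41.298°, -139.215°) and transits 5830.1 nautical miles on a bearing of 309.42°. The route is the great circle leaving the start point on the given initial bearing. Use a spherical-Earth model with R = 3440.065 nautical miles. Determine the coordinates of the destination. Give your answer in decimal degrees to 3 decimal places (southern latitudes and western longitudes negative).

latitude 33.712°, longitude 153.631°

Central angle δ = d/R = 1.694764 rad.
Converting: φ₁ = -0.720786 rad, θ = 5.400398 rad.
sin φ₂ = sin φ₁ cos δ + cos φ₁ sin δ cos θ = (-0.659975)(-0.123651) + (0.751287)(0.992326)(0.635000) = 0.555013
φ₂ = asin(0.555013) = 0.588379 rad = 33.712°.
For the longitude increment, Δλ = atan2( sin θ sin δ cos φ₁, cos δ − sin φ₁ sin φ₂ ) = atan2(-0.575924, 0.242644) = -67.154°.
λ₂ = -139.215° + -67.154° = -206.369°, normalized to (−180°, 180°] → 153.631°.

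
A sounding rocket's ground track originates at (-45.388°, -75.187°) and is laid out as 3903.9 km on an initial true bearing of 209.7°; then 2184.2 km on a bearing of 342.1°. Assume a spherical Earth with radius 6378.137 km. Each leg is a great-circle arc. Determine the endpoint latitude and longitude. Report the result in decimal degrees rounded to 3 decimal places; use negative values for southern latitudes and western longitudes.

latitude -49.827°, longitude -136.757°

Apply the spherical direct solution leg by leg, carrying full precision between legs.
Leg 1: from (-45.388°, -75.187°), δ = 3903.9/6378.137 = 0.612075 rad, θ = 209.7° → φ = -68.932°, λ = -127.551°.
Leg 2: from (-68.932°, -127.551°), δ = 2184.2/6378.137 = 0.342451 rad, θ = 342.1° → φ = -49.827°, λ = -136.757°.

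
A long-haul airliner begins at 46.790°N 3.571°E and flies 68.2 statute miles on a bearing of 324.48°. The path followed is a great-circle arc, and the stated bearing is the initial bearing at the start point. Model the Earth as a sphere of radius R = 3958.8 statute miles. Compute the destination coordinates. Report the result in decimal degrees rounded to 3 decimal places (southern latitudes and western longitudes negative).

Angular distance δ = d/R = 68.2 / 3958.8 = 0.017227 rad.
Start latitude φ₁ = 0.816640 rad; initial bearing θ = 5.663244 rad.
Destination latitude: φ₂ = arcsin( sin φ₁ cos δ + cos φ₁ sin δ cos θ ) = arcsin(0.738341) = 47.590°.
Then Δλ = atan2(-0.006853, 0.461713) = -0.014840 rad, from sin θ sin δ cos φ₁ over cos δ − sin φ₁ sin φ₂.
Hence λ₂ = 3.571° + -0.850° = 2.721°.

latitude 47.590°, longitude 2.721°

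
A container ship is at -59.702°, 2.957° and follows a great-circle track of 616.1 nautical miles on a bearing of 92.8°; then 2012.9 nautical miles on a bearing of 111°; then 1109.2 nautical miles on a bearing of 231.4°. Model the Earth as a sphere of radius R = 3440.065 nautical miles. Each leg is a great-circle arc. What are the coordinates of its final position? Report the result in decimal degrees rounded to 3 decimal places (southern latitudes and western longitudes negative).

latitude -62.559°, longitude 53.274°

Apply the spherical direct solution leg by leg, carrying full precision between legs.
Leg 1: from (-59.702°, 2.957°), δ = 616.1/3440.065 = 0.179095 rad, θ = 92.8° → φ = -58.649°, λ = 22.955°.
Leg 2: from (-58.649°, 22.955°), δ = 2012.9/3440.065 = 0.585134 rad, θ = 111° → φ = -54.578°, λ = 85.781°.
Leg 3: from (-54.578°, 85.781°), δ = 1109.2/3440.065 = 0.322436 rad, θ = 231.4° → φ = -62.559°, λ = 53.274°.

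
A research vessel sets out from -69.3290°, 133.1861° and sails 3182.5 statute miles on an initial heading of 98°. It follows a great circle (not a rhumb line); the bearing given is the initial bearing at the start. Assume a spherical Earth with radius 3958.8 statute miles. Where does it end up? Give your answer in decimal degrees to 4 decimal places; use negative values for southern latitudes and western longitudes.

Central angle δ = d/R = 0.803905 rad.
With φ₁ = -69.3290° = -1.210019 rad and θ = 98° = 1.710423 rad:
Applying the spherical law of cosines for sides, sin φ₂ = sin φ₁ cos δ + cos φ₁ sin δ cos θ = -0.684605, so φ₂ = -43.2045°.
Δλ = atan2( sin θ sin δ cos φ₁ , cos δ − sin φ₁ sin φ₂ ) = atan2(0.251712, 0.053368) = 1.361869 rad = 78.0294°.
λ₂ = 133.1861° + 78.0294° = 211.2155°, normalized to (−180°, 180°] → -148.7845°.

latitude -43.2045°, longitude -148.7845°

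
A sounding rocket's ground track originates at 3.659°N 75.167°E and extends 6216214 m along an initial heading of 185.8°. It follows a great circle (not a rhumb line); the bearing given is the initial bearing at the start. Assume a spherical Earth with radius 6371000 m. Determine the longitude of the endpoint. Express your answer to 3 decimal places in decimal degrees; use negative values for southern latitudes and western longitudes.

longitude 67.381°

The arc subtends δ = 6216214/6371000 = 0.975705 rad at the centre.
With φ₁ = 3.659° = 0.063862 rad and θ = 185.8° = 3.242822 rad:
sin φ₂ = sin φ₁ cos δ + cos φ₁ sin δ cos θ = (0.063818)(0.560585) + (0.997962)(0.828097)(-0.994881) = -0.786403
φ₂ = asin(-0.786403) = -0.904964 rad = -51.851°.
Then Δλ = atan2(-0.083514, 0.610772) = -0.135892 rad, from sin θ sin δ cos φ₁ over cos δ − sin φ₁ sin φ₂.
Hence λ₂ = 75.167° + -7.786° = 67.381°.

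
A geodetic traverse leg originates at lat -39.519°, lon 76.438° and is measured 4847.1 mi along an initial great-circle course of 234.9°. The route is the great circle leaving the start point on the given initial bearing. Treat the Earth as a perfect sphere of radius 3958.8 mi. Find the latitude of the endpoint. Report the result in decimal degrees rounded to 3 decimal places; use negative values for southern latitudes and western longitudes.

Central angle δ = d/R = 1.224386 rad.
Converting: φ₁ = -0.689737 rad, θ = 4.099778 rad.
sin φ₂ = sin φ₁ cos δ + cos φ₁ sin δ cos θ = (-0.636334)(0.339523) + (0.771414)(0.940598)(-0.575005) = -0.633268
φ₂ = asin(-0.633268) = -0.685769 rad = -39.292°.
For the longitude increment, Δλ = atan2( sin θ sin δ cos φ₁, cos δ − sin φ₁ sin φ₂ ) = atan2(-0.593641, -0.063447) = -96.100°.
Hence λ₂ = 76.438° + -96.100° = -19.662°.

latitude -39.292°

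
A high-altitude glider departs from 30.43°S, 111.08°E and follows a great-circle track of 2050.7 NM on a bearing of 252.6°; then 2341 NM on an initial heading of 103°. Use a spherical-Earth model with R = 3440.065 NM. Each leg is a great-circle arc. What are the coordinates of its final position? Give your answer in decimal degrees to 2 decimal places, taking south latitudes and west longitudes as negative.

latitude -33.72°, longitude 118.12°

Apply the spherical direct solution leg by leg, carrying full precision between legs.
Leg 1: from (-30.43°, 111.08°), δ = 2050.7/3440.065 = 0.596122 rad, θ = 252.6° → φ = -34.33°, λ = 70.63°.
Leg 2: from (-34.33°, 70.63°), δ = 2341/3440.065 = 0.680510 rad, θ = 103° → φ = -33.72°, λ = 118.12°.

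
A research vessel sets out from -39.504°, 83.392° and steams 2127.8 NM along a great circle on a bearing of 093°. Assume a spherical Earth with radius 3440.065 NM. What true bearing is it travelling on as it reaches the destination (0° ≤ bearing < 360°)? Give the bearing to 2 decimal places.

Central angle δ = d/R = 0.618535 rad.
Converting: φ₁ = -0.689475 rad, θ = 1.623156 rad.
Destination latitude: φ₂ = arcsin( sin φ₁ cos δ + cos φ₁ sin δ cos θ ) = arcsin(-0.541690) = -32.799°.
Then Δλ = atan2(0.446782, 0.470142) = 0.759926 rad, from sin θ sin δ cos φ₁ over cos δ − sin φ₁ sin φ₂.
λ₂ = λ₁ + Δλ = 126.933°.
The forward bearing on arrival equals the back-azimuth from the destination plus 180°.
Back-azimuth from P₂ (-32.80°, 126.93°) to P₁ (-39.50°, 83.39°), with Δλ' = λ₁ − λ₂ = -43.54°: atan2( sin Δλ' cos φ₁ , cos φ₂ sin φ₁ − sin φ₂ cos φ₁ cos Δλ' ) = 246.44°.
Final bearing = (246.44° + 180°) mod 360° = 66.44°.

final bearing 66.44°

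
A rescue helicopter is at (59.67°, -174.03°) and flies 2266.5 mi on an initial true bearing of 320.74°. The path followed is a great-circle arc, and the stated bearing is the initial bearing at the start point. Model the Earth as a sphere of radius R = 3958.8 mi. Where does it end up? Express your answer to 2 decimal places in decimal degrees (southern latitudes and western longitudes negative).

δ = 2266.5/3958.8 = 0.572522 rad (32.8031°).
Converting: φ₁ = 1.041438 rad, θ = 5.597969 rad.
Destination latitude: φ₂ = arcsin( sin φ₁ cos δ + cos φ₁ sin δ cos θ ) = arcsin(0.937318) = 69.61°.
Δλ = atan2( sin θ sin δ cos φ₁ , cos δ − sin φ₁ sin φ₂ ) = atan2(-0.173129, 0.031509) = -1.390770 rad = -79.69°.
λ₂ = -174.03° + -79.69° = -253.72°, normalized to (−180°, 180°] → 106.28°.

latitude 69.61°, longitude 106.28°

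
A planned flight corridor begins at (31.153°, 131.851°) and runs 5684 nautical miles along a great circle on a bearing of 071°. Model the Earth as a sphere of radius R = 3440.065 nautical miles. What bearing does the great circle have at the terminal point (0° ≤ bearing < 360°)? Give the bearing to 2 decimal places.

final bearing 123.63°

The arc subtends δ = 5684/3440.065 = 1.652294 rad at the centre.
With φ₁ = 31.153° = 0.543722 rad and θ = 71° = 1.239184 rad:
Destination latitude: φ₂ = arcsin( sin φ₁ cos δ + cos φ₁ sin δ cos θ ) = arcsin(0.235579) = 13.626°.
Then Δλ = atan2(0.806479, -0.203279) = 1.817710 rad, from sin θ sin δ cos φ₁ over cos δ − sin φ₁ sin φ₂.
λ₂ = 131.851° + 104.147° = 235.998°, normalized to (−180°, 180°] → -124.002°.
The forward bearing on arrival equals the back-azimuth from the destination plus 180°.
Back-azimuth from P₂ (13.63°, -124.00°) to P₁ (31.15°, 131.85°), with Δλ' = λ₁ − λ₂ = 255.85°: atan2( sin Δλ' cos φ₁ , cos φ₂ sin φ₁ − sin φ₂ cos φ₁ cos Δλ' ) = 303.63°.
Final bearing = (303.63° + 180°) mod 360° = 123.63°.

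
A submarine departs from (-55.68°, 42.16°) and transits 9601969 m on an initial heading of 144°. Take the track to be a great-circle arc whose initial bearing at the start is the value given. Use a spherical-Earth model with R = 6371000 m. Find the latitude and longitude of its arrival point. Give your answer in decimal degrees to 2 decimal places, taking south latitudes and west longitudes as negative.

latitude -30.51°, longitude 179.25°

Central angle δ = d/R = 1.507137 rad.
Converting: φ₁ = -0.971799 rad, θ = 2.513274 rad.
Applying the spherical law of cosines for sides, sin φ₂ = sin φ₁ cos δ + cos φ₁ sin δ cos θ = -0.507752, so φ₂ = -30.51°.
For the longitude increment, Δλ = atan2( sin θ sin δ cos φ₁, cos δ − sin φ₁ sin φ₂ ) = atan2(0.330730, -0.355737) = 137.09°.
λ₂ = λ₁ + Δλ = 179.25°.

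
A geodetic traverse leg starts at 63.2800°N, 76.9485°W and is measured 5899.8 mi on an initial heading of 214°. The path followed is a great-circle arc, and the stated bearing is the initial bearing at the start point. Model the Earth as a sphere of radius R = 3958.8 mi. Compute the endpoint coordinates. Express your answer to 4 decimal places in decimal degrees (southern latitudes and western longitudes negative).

The arc subtends δ = 5899.8/3958.8 = 1.490300 rad at the centre.
Start latitude φ₁ = 1.104444 rad; initial bearing θ = 3.735005 rad.
Destination latitude: φ₂ = arcsin( sin φ₁ cos δ + cos φ₁ sin δ cos θ ) = arcsin(-0.299731) = -17.4414°.
Δλ = atan2( sin θ sin δ cos φ₁ , cos δ − sin φ₁ sin φ₂ ) = atan2(-0.250616, 0.348133) = -0.623948 rad = -35.7496°.
λ₂ = -76.9485° + -35.7496° = -112.6981°.

latitude -17.4414°, longitude -112.6981°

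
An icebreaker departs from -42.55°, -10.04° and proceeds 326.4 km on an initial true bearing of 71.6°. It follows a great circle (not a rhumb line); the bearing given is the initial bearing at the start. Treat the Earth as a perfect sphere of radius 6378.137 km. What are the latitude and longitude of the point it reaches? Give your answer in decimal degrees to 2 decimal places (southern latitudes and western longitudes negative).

δ = 326.4/6378.137 = 0.051175 rad (2.9321°).
Start latitude φ₁ = -0.742638 rad; initial bearing θ = 1.249656 rad.
Applying the spherical law of cosines for sides, sin φ₂ = sin φ₁ cos δ + cos φ₁ sin δ cos θ = -0.663453, so φ₂ = -41.56°.
Then Δλ = atan2(0.035757, 0.550042) = 0.064916 rad, from sin θ sin δ cos φ₁ over cos δ − sin φ₁ sin φ₂.
λ₂ = λ₁ + Δλ = -6.32°.

latitude -41.56°, longitude -6.32°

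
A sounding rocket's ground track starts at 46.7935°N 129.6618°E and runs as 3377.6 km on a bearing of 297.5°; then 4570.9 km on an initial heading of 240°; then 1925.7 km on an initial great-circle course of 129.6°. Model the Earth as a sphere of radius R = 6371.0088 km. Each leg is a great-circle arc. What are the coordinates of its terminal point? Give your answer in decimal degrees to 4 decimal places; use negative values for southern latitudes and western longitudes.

latitude 11.5274°, longitude 58.1091°

Apply the spherical direct solution leg by leg, carrying full precision between legs.
Leg 1: from (46.7935°, 129.6618°), δ = 3377.6/6371.0088 = 0.530152 rad, θ = 297.5° → φ = 52.0633°, λ = 82.8119°.
Leg 2: from (52.0633°, 82.8119°), δ = 4570.9/6371.0088 = 0.717453 rad, θ = 240° → φ = 23.0891°, λ = 44.5713°.
Leg 3: from (23.0891°, 44.5713°), δ = 1925.7/6371.0088 = 0.302260 rad, θ = 129.6° → φ = 11.5274°, λ = 58.1091°.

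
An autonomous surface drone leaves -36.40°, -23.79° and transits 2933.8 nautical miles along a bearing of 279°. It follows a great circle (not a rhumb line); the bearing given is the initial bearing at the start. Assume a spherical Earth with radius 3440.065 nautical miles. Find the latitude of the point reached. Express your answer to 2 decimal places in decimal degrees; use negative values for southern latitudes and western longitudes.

latitude -17.19°

δ = 2933.8/3440.065 = 0.852833 rad (48.8637°).
Start latitude φ₁ = -0.635300 rad; initial bearing θ = 4.869469 rad.
Destination latitude: φ₂ = arcsin( sin φ₁ cos δ + cos φ₁ sin δ cos θ ) = arcsin(-0.295551) = -17.19°.
Δλ = atan2( sin θ sin δ cos φ₁ , cos δ − sin φ₁ sin φ₂ ) = atan2(-0.598740, 0.482467) = -0.892527 rad = -51.14°.
λ₂ = λ₁ + Δλ = -74.93°.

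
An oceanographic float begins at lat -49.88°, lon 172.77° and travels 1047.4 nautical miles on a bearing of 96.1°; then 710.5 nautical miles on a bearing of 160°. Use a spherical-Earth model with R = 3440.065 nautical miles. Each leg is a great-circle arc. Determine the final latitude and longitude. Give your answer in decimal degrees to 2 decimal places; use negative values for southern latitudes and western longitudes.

Apply the spherical direct solution leg by leg, carrying full precision between legs.
Leg 1: from (-49.88°, 172.77°), δ = 1047.4/3440.065 = 0.304471 rad, θ = 96.1° → φ = -48.59°, λ = -160.44°.
Leg 2: from (-48.59°, -160.44°), δ = 710.5/3440.065 = 0.206537 rad, θ = 160° → φ = -59.49°, λ = -152.50°.

latitude -59.49°, longitude -152.50°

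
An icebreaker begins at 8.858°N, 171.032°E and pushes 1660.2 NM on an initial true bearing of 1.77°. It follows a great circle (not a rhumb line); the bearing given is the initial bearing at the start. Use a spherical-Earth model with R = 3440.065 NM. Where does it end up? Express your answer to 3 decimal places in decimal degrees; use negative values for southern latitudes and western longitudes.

Angular distance δ = d/R = 1660.2 / 3440.065 = 0.482607 rad.
With φ₁ = 8.858° = 0.154601 rad and θ = 1.77° = 0.030892 rad:
Applying the spherical law of cosines for sides, sin φ₂ = sin φ₁ cos δ + cos φ₁ sin δ cos θ = 0.594735, so φ₂ = 36.494°.
Then Δλ = atan2(0.014164, 0.794207) = 0.017832 rad, from sin θ sin δ cos φ₁ over cos δ − sin φ₁ sin φ₂.
λ₂ = λ₁ + Δλ = 172.054°.

latitude 36.494°, longitude 172.054°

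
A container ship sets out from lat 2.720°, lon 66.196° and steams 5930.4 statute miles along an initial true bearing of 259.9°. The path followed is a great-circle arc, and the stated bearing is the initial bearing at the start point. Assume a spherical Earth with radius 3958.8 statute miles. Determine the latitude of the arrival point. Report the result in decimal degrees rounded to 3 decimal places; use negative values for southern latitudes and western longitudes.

Central angle δ = d/R = 1.498030 rad.
Start latitude φ₁ = 0.047473 rad; initial bearing θ = 4.536111 rad.
sin φ₂ = sin φ₁ cos δ + cos φ₁ sin δ cos θ = (0.047455)(0.072702) + (0.998873)(0.997354)(-0.175367) = -0.171255
φ₂ = asin(-0.171255) = -0.172104 rad = -9.861°.
For the longitude increment, Δλ = atan2( sin θ sin δ cos φ₁, cos δ − sin φ₁ sin φ₂ ) = atan2(-0.980792, 0.080829) = -85.289°.
Hence λ₂ = 66.196° + -85.289° = -19.093°.

latitude -9.861°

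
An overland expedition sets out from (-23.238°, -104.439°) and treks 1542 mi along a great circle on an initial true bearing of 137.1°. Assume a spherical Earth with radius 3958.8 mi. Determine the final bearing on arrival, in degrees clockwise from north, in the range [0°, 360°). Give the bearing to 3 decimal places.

final bearing 127.089°

Angular distance δ = d/R = 1542 / 3958.8 = 0.389512 rad.
Start latitude φ₁ = -0.405580 rad; initial bearing θ = 2.392846 rad.
Applying the spherical law of cosines for sides, sin φ₂ = sin φ₁ cos δ + cos φ₁ sin δ cos θ = -0.620604, so φ₂ = -38.360°.
Δλ = atan2( sin θ sin δ cos φ₁ , cos δ − sin φ₁ sin φ₂ ) = atan2(0.237524, 0.680234) = 0.335944 rad = 19.248°.
Hence λ₂ = -104.439° + 19.248° = -85.191°.
The forward bearing on arrival equals the back-azimuth from the destination plus 180°.
Back-azimuth from P₂ (-38.360°, -85.191°) to P₁ (-23.238°, -104.439°), with Δλ' = λ₁ − λ₂ = -19.248°: atan2( sin Δλ' cos φ₁ , cos φ₂ sin φ₁ − sin φ₂ cos φ₁ cos Δλ' ) = 307.089°.
Final bearing = (307.089° + 180°) mod 360° = 127.089°.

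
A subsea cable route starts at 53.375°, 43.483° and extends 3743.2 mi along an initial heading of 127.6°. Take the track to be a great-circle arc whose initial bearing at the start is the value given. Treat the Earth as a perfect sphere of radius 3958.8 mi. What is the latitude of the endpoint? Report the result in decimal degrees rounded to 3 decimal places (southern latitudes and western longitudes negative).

latitude 10.056°

Angular distance δ = d/R = 3743.2 / 3958.8 = 0.945539 rad.
With φ₁ = 53.375° = 0.931569 rad and θ = 127.6° = 2.227040 rad:
Applying the spherical law of cosines for sides, sin φ₂ = sin φ₁ cos δ + cos φ₁ sin δ cos θ = 0.174608, so φ₂ = 10.056°.
Then Δλ = atan2(0.383239, 0.445173) = 0.710774 rad, from sin θ sin δ cos φ₁ over cos δ − sin φ₁ sin φ₂.
λ₂ = λ₁ + Δλ = 84.207°.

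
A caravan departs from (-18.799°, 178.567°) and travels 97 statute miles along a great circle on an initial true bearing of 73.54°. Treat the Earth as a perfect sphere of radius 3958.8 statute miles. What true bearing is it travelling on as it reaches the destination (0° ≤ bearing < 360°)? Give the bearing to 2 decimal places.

Angular distance δ = d/R = 97 / 3958.8 = 0.024502 rad.
Converting: φ₁ = -0.328104 rad, θ = 1.283515 rad.
Destination latitude: φ₂ = arcsin( sin φ₁ cos δ + cos φ₁ sin δ cos θ ) = arcsin(-0.315581) = -18.396°.
For the longitude increment, Δλ = atan2( sin θ sin δ cos φ₁, cos δ − sin φ₁ sin φ₂ ) = atan2(0.022242, 0.898004) = 1.419°.
λ₂ = λ₁ + Δλ = 179.986°.
The forward bearing on arrival equals the back-azimuth from the destination plus 180°.
Back-azimuth from P₂ (-18.40°, 179.99°) to P₁ (-18.80°, 178.57°), with Δλ' = λ₁ − λ₂ = -1.42°: atan2( sin Δλ' cos φ₁ , cos φ₂ sin φ₁ − sin φ₂ cos φ₁ cos Δλ' ) = 253.09°.
Final bearing = (253.09° + 180°) mod 360° = 73.09°.

final bearing 73.09°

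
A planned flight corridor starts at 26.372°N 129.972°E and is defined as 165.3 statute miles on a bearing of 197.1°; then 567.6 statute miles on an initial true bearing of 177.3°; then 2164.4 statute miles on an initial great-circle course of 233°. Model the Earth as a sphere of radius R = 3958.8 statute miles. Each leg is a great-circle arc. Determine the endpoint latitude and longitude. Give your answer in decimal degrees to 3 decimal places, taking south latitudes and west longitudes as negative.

Apply the spherical direct solution leg by leg, carrying full precision between legs.
Leg 1: from (26.372°, 129.972°), δ = 165.3/3958.8 = 0.041755 rad, θ = 197.1° → φ = 24.083°, λ = 129.202°.
Leg 2: from (24.083°, 129.202°), δ = 567.6/3958.8 = 0.143377 rad, θ = 177.3° → φ = 15.877°, λ = 129.603°.
Leg 3: from (15.877°, 129.603°), δ = 2164.4/3958.8 = 0.546731 rad, θ = 233° → φ = -3.856°, λ = 105.011°.

latitude -3.856°, longitude 105.011°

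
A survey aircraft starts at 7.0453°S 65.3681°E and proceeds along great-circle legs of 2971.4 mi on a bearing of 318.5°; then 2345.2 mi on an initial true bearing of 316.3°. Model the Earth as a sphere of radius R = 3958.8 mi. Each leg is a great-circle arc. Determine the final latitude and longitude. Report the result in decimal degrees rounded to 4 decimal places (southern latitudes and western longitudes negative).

latitude 45.4817°, longitude 2.1656°

Apply the spherical direct solution leg by leg, carrying full precision between legs.
Leg 1: from (-7.0453°, 65.3681°), δ = 2971.4/3958.8 = 0.750581 rad, θ = 318.5° → φ = 24.6631°, λ = 35.5455°.
Leg 2: from (24.6631°, 35.5455°), δ = 2345.2/3958.8 = 0.592402 rad, θ = 316.3° → φ = 45.4817°, λ = 2.1656°.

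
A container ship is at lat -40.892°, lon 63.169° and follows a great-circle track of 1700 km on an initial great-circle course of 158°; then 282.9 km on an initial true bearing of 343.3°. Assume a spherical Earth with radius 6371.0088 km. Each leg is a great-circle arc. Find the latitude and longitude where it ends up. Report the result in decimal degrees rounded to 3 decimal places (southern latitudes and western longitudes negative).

latitude -52.271°, longitude 71.820°

Apply the spherical direct solution leg by leg, carrying full precision between legs.
Leg 1: from (-40.892°, 63.169°), δ = 1700/6371.0088 = 0.266834 rad, θ = 158° → φ = -54.714°, λ = 73.015°.
Leg 2: from (-54.714°, 73.015°), δ = 282.9/6371.0088 = 0.044404 rad, θ = 343.3° → φ = -52.271°, λ = 71.820°.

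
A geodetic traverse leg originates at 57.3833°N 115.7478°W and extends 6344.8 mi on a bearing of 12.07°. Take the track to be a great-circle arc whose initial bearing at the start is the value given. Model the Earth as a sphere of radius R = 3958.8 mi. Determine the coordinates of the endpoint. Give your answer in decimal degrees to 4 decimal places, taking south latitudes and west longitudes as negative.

Central angle δ = d/R = 1.602708 rad.
With φ₁ = 57.3833° = 1.001528 rad and θ = 12.07° = 0.210661 rad:
Applying the spherical law of cosines for sides, sin φ₂ = sin φ₁ cos δ + cos φ₁ sin δ cos θ = 0.499957, so φ₂ = 29.9972°.
Δλ = atan2( sin θ sin δ cos φ₁ , cos δ − sin φ₁ sin φ₂ ) = atan2(0.112654, -0.453018) = 2.897861 rad = 166.0352°.
λ₂ = λ₁ + Δλ = 50.2874°.

latitude 29.9972°, longitude 50.2874°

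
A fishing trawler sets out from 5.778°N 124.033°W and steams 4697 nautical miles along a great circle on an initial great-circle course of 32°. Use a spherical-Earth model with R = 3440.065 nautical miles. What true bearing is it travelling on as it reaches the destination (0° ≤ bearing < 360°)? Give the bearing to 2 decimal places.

δ = 4697/3440.065 = 1.365381 rad (78.2306°).
Converting: φ₁ = 0.100845 rad, θ = 0.558505 rad.
Destination latitude: φ₂ = arcsin( sin φ₁ cos δ + cos φ₁ sin δ cos θ ) = arcsin(0.846536) = 57.837°.
Δλ = atan2( sin θ sin δ cos φ₁ , cos δ − sin φ₁ sin φ₂ ) = atan2(0.516143, 0.118749) = 1.344661 rad = 77.043°.
λ₂ = -124.033° + 77.043° = -46.990°.
The forward bearing on arrival equals the back-azimuth from the destination plus 180°.
Back-azimuth from P₂ (57.84°, -46.99°) to P₁ (5.78°, -124.03°), with Δλ' = λ₁ − λ₂ = -77.04°: atan2( sin Δλ' cos φ₁ , cos φ₂ sin φ₁ − sin φ₂ cos φ₁ cos Δλ' ) = 262.06°.
Final bearing = (262.06° + 180°) mod 360° = 82.06°.

final bearing 82.06°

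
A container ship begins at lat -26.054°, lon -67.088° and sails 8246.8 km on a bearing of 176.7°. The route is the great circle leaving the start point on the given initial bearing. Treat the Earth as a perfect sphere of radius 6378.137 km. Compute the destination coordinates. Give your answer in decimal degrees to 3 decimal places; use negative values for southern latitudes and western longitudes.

latitude -79.408°, longitude 95.386°

Central angle δ = d/R = 1.292979 rad.
Start latitude φ₁ = -0.454728 rad; initial bearing θ = 3.083997 rad.
sin φ₂ = sin φ₁ cos δ + cos φ₁ sin δ cos θ = (-0.439218)(0.274257) + (0.898380)(0.961656)(-0.998342) = -0.982959
φ₂ = asin(-0.982959) = -1.385922 rad = -79.408°.
Δλ = atan2( sin θ sin δ cos φ₁ , cos δ − sin φ₁ sin φ₂ ) = atan2(0.049731, -0.157477) = 2.835702 rad = 162.474°.
λ₂ = -67.088° + 162.474° = 95.386°.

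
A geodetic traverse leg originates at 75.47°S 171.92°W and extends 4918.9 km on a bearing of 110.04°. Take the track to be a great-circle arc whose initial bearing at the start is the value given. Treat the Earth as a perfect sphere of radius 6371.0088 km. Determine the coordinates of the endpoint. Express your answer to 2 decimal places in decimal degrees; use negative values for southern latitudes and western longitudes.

latitude -48.90°, longitude -77.41°

δ = 4918.9/6371.0088 = 0.772076 rad (44.2367°).
With φ₁ = -75.47° = -1.317200 rad and θ = 110.04° = 1.920560 rad:
Applying the spherical law of cosines for sides, sin φ₂ = sin φ₁ cos δ + cos φ₁ sin δ cos θ = -0.753526, so φ₂ = -48.90°.
For the longitude increment, Δλ = atan2( sin θ sin δ cos φ₁, cos δ − sin φ₁ sin φ₂ ) = atan2(0.164428, -0.012961) = 94.51°.
λ₂ = -171.92° + 94.51° = -77.41°.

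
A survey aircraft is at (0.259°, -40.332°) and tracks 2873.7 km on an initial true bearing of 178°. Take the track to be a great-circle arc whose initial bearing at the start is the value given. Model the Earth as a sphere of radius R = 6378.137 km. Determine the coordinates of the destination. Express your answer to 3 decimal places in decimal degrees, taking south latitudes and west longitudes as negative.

latitude -25.539°, longitude -39.367°

Angular distance δ = d/R = 2873.7 / 6378.137 = 0.450555 rad.
With φ₁ = 0.259° = 0.004520 rad and θ = 178° = 3.106686 rad:
Destination latitude: φ₂ = arcsin( sin φ₁ cos δ + cos φ₁ sin δ cos θ ) = arcsin(-0.431126) = -25.539°.
Δλ = atan2( sin θ sin δ cos φ₁ , cos δ − sin φ₁ sin φ₂ ) = atan2(0.015197, 0.902155) = 0.016844 rad = 0.965°.
λ₂ = λ₁ + Δλ = -39.367°.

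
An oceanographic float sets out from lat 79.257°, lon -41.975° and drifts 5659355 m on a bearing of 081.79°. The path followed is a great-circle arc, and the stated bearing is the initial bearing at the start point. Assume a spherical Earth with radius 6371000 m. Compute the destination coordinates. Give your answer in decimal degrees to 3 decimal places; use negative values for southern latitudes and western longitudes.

Central angle δ = d/R = 0.888299 rad.
Converting: φ₁ = 1.383296 rad, θ = 1.427505 rad.
Destination latitude: φ₂ = arcsin( sin φ₁ cos δ + cos φ₁ sin δ cos θ ) = arcsin(0.640334) = 39.817°.
For the longitude increment, Δλ = atan2( sin θ sin δ cos φ₁, cos δ − sin φ₁ sin φ₂ ) = atan2(0.143167, 0.001622) = 89.351°.
λ₂ = -41.975° + 89.351° = 47.376°.

latitude 39.817°, longitude 47.376°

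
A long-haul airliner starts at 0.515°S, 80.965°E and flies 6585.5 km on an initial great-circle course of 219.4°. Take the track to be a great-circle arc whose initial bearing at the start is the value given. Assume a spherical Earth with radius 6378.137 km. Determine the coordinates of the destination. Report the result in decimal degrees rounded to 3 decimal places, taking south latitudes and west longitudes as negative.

latitude -41.916°, longitude 33.880°

δ = 6585.5/6378.137 = 1.032512 rad (59.1586°).
Converting: φ₁ = -0.008988 rad, θ = 3.829252 rad.
sin φ₂ = sin φ₁ cos δ + cos φ₁ sin δ cos θ = (-0.008988)(0.512664) + (0.999960)(0.858589)(-0.772734) = -0.668042
φ₂ = asin(-0.668042) = -0.731574 rad = -41.916°.
Δλ = atan2( sin θ sin δ cos φ₁ , cos δ − sin φ₁ sin φ₂ ) = atan2(-0.544951, 0.506660) = -0.821794 rad = -47.085°.
λ₂ = 80.965° + -47.085° = 33.880°.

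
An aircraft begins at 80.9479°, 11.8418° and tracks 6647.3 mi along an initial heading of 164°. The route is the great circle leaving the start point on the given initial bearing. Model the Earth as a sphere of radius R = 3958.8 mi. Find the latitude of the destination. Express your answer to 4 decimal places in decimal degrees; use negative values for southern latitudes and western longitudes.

latitude -14.8990°

The arc subtends δ = 6647.3/3958.8 = 1.679120 rad at the centre.
With φ₁ = 80.9479° = 1.412807 rad and θ = 164° = 2.862340 rad:
Applying the spherical law of cosines for sides, sin φ₂ = sin φ₁ cos δ + cos φ₁ sin δ cos θ = -0.257117, so φ₂ = -14.8990°.
Δλ = atan2( sin θ sin δ cos φ₁ , cos δ − sin φ₁ sin φ₂ ) = atan2(0.043113, 0.145803) = 0.287499 rad = 16.4725°.
λ₂ = 11.8418° + 16.4725° = 28.3143°.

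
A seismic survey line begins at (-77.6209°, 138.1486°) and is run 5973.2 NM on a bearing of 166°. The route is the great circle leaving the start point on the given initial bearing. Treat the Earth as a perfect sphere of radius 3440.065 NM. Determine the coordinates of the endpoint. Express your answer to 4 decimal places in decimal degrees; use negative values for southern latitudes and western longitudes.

latitude -2.5326°, longitude -55.6699°

The arc subtends δ = 5973.2/3440.065 = 1.736363 rad at the centre.
Converting: φ₁ = -1.354740 rad, θ = 2.897247 rad.
Applying the spherical law of cosines for sides, sin φ₂ = sin φ₁ cos δ + cos φ₁ sin δ cos θ = -0.044187, so φ₂ = -2.5326°.
Then Δλ = atan2(0.051154, -0.207971) = 2.900414 rad, from sin θ sin δ cos φ₁ over cos δ − sin φ₁ sin φ₂.
λ₂ = 138.1486° + 166.1815° = 304.3301°, normalized to (−180°, 180°] → -55.6699°.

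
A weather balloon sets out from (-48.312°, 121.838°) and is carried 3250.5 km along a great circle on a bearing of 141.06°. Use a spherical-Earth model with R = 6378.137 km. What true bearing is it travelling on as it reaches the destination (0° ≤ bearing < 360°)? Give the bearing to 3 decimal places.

final bearing 101.789°

Angular distance δ = d/R = 3250.5 / 6378.137 = 0.509632 rad.
Start latitude φ₁ = -0.843203 rad; initial bearing θ = 2.461961 rad.
Applying the spherical law of cosines for sides, sin φ₂ = sin φ₁ cos δ + cos φ₁ sin δ cos θ = -0.904247, so φ₂ = -64.722°.
Δλ = atan2( sin θ sin δ cos φ₁ , cos δ − sin φ₁ sin φ₂ ) = atan2(0.203925, 0.197653) = 0.801015 rad = 45.895°.
λ₂ = 121.838° + 45.895° = 167.733°.
The forward bearing on arrival equals the back-azimuth from the destination plus 180°.
Back-azimuth from P₂ (-64.722°, 167.733°) to P₁ (-48.312°, 121.838°), with Δλ' = λ₁ − λ₂ = -45.895°: atan2( sin Δλ' cos φ₁ , cos φ₂ sin φ₁ − sin φ₂ cos φ₁ cos Δλ' ) = 281.789°.
Final bearing = (281.789° + 180°) mod 360° = 101.789°.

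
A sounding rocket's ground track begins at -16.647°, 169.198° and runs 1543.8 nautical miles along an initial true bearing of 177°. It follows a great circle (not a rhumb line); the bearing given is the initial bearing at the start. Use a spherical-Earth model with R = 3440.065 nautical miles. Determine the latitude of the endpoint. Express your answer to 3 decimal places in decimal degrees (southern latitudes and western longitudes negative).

latitude -42.316°

The arc subtends δ = 1543.8/3440.065 = 0.448771 rad at the centre.
Start latitude φ₁ = -0.290545 rad; initial bearing θ = 3.089233 rad.
Destination latitude: φ₂ = arcsin( sin φ₁ cos δ + cos φ₁ sin δ cos θ ) = arcsin(-0.673213) = -42.316°.
For the longitude increment, Δλ = atan2( sin θ sin δ cos φ₁, cos δ − sin φ₁ sin φ₂ ) = atan2(0.021755, 0.708123) = 1.760°.
λ₂ = 169.198° + 1.760° = 170.958°.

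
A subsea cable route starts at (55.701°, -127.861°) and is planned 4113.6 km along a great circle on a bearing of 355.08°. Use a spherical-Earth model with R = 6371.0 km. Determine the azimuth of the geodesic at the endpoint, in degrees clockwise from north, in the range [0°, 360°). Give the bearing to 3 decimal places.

Angular distance δ = d/R = 4113.6 / 6371 = 0.645676 rad.
Start latitude φ₁ = 0.972166 rad; initial bearing θ = 6.197315 rad.
Destination latitude: φ₂ = arcsin( sin φ₁ cos δ + cos φ₁ sin δ cos θ ) = arcsin(0.997644) = 86.066°.
For the longitude increment, Δλ = atan2( sin θ sin δ cos φ₁, cos δ − sin φ₁ sin φ₂ ) = atan2(-0.029082, -0.025469) = -131.211°.
λ₂ = -127.861° + -131.211° = -259.072°, normalized to (−180°, 180°] → 100.928°.
The forward bearing on arrival equals the back-azimuth from the destination plus 180°.
Back-azimuth from P₂ (86.066°, 100.928°) to P₁ (55.701°, -127.861°), with Δλ' = λ₁ − λ₂ = -228.789°: atan2( sin Δλ' cos φ₁ , cos φ₂ sin φ₁ − sin φ₂ cos φ₁ cos Δλ' ) = 44.789°.
Final bearing = (44.789° + 180°) mod 360° = 224.789°.

final bearing 224.789°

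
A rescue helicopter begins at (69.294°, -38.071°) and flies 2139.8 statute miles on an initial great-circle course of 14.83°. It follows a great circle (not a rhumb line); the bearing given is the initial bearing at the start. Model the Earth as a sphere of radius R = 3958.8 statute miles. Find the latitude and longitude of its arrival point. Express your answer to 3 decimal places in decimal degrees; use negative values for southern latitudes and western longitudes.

latitude 77.943°, longitude 102.842°

Central angle δ = d/R = 0.540517 rad.
Start latitude φ₁ = 1.209408 rad; initial bearing θ = 0.258832 rad.
Destination latitude: φ₂ = arcsin( sin φ₁ cos δ + cos φ₁ sin δ cos θ ) = arcsin(0.977939) = 77.943°.
Δλ = atan2( sin θ sin δ cos φ₁ , cos δ − sin φ₁ sin φ₂ ) = atan2(0.046568, -0.057328) = 2.459389 rad = 140.913°.
λ₂ = -38.071° + 140.913° = 102.842°.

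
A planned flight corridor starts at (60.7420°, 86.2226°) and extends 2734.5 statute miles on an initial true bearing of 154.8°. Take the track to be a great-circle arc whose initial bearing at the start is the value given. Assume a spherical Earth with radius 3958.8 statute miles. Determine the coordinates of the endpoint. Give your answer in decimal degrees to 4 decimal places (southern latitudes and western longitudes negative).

latitude 22.9980°, longitude 103.3615°

Angular distance δ = d/R = 2734.5 / 3958.8 = 0.690740 rad.
Converting: φ₁ = 1.060148 rad, θ = 2.701770 rad.
sin φ₂ = sin φ₁ cos δ + cos φ₁ sin δ cos θ = (0.872428)(0.770775) + (0.488743)(0.637107)(-0.904827) = 0.390699
φ₂ = asin(0.390699) = 0.401391 rad = 22.9980°.
For the longitude increment, Δλ = atan2( sin θ sin δ cos φ₁, cos δ − sin φ₁ sin φ₂ ) = atan2(0.132580, 0.429919) = 17.1389°.
λ₂ = λ₁ + Δλ = 103.3615°.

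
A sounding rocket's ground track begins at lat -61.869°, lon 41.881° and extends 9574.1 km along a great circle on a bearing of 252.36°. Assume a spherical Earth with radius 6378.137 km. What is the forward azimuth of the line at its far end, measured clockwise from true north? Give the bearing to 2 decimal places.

Angular distance δ = d/R = 9574.1 / 6378.137 = 1.501081 rad.
Start latitude φ₁ = -1.079818 rad; initial bearing θ = 4.404513 rad.
Applying the spherical law of cosines for sides, sin φ₂ = sin φ₁ cos δ + cos φ₁ sin δ cos θ = -0.203961, so φ₂ = -11.769°.
For the longitude increment, Δλ = atan2( sin θ sin δ cos φ₁, cos δ − sin φ₁ sin φ₂ ) = atan2(-0.448228, -0.110209) = -103.814°.
Hence λ₂ = 41.881° + -103.814° = -61.933°.
The forward bearing on arrival equals the back-azimuth from the destination plus 180°.
Back-azimuth from P₂ (-11.77°, -61.93°) to P₁ (-61.87°, 41.88°), with Δλ' = λ₁ − λ₂ = 103.81°: atan2( sin Δλ' cos φ₁ , cos φ₂ sin φ₁ − sin φ₂ cos φ₁ cos Δλ' ) = 152.68°.
Final bearing = (152.68° + 180°) mod 360° = 332.68°.

final bearing 332.68°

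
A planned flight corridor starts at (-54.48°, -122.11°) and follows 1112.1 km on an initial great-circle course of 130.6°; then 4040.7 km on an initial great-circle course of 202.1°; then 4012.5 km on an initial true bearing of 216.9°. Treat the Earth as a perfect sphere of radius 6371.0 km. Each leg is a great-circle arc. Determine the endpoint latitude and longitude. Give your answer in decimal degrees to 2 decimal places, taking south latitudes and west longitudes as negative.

Apply the spherical direct solution leg by leg, carrying full precision between legs.
Leg 1: from (-54.48°, -122.11°), δ = 1112.1/6371 = 0.174557 rad, θ = 130.6° → φ = -60.14°, λ = -106.75°.
Leg 2: from (-60.14°, -106.75°), δ = 4040.7/6371 = 0.634233 rad, θ = 202.1° → φ = -76.40°, λ = 144.65°.
Leg 3: from (-76.40°, 144.65°), δ = 4012.5/6371 = 0.629807 rad, θ = 216.9° → φ = -63.67°, λ = 17.52°.

latitude -63.67°, longitude 17.52°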